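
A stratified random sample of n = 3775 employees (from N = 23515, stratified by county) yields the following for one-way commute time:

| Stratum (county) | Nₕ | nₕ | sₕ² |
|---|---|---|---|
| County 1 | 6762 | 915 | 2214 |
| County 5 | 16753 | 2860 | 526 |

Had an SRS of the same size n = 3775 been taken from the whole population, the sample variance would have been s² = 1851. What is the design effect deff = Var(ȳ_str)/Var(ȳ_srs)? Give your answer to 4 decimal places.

Var(ȳ_str) = Σ Wₕ²(1−fₕ)sₕ²/nₕ with Wₕ = Nₕ/23515:
  County 1: (6762/23515)²·(1−915/6762)·2214/915 = 0.17301144
  County 5: (16753/23515)²·(1−2860/16753)·526/2860 = 0.077413797
  → Var(ȳ_str) = 0.25042524.
Var(ȳ_srs) = (1 − 3775/23515)·1851/3775 = 0.41161541.
deff = 0.25042524 / 0.41161541 = 0.6084.

0.6084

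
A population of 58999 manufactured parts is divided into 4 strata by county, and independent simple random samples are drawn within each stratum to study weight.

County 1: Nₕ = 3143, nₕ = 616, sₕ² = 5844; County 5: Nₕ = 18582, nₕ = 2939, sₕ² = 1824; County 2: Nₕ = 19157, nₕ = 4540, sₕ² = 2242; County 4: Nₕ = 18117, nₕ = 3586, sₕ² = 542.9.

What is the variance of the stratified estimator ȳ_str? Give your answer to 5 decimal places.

Var(ȳ_str) = Σₕ Wₕ²(1 − fₕ)sₕ²/nₕ with Wₕ = Nₕ/N, N = 58999.
County 1: Wₕ = 0.05327209; term = 0.05327209²·(1 − 0.19599109)·5844/616 = 0.021646606.
County 5: Wₕ = 0.31495449; term = 0.31495449²·(1 − 0.15816381)·1824/2939 = 0.05182609.
County 2: Wₕ = 0.32470042; term = 0.32470042²·(1 − 0.23698909)·2242/4540 = 0.039726125.
County 4: Wₕ = 0.30707300; term = 0.30707300²·(1 − 0.19793564)·542.9/3586 = 0.011449909.
Sum = 0.12464873.

0.12465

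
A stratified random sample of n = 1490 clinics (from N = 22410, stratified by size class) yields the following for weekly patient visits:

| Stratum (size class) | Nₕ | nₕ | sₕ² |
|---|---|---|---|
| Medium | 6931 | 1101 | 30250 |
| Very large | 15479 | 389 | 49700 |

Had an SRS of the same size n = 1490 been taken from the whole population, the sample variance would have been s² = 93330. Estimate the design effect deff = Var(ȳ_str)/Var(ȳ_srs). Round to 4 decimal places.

1.0541

Var(ȳ_str) = Σ Wₕ²(1−fₕ)sₕ²/nₕ with Wₕ = Nₕ/22410:
  Medium: (6931/22410)²·(1−1101/6931)·30250/1101 = 2.210644
  Very large: (15479/22410)²·(1−389/15479)·49700/389 = 59.423088
  → Var(ȳ_str) = 61.633732.
Var(ȳ_srs) = (1 − 1490/22410)·93330/1490 = 58.472925.
deff = 61.633732 / 58.472925 = 1.0541.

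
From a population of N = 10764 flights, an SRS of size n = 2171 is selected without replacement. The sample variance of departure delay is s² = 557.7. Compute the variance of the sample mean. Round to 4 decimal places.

Under SRS without replacement, Var(ȳ) = (1 − f)·s²/n with f = n/N = 2171/10764 = 0.20169082.
Var(ȳ) = (1 − 0.20169082)·557.7/2171 = 0.79830918·0.25688623 = 0.20507463.

0.2051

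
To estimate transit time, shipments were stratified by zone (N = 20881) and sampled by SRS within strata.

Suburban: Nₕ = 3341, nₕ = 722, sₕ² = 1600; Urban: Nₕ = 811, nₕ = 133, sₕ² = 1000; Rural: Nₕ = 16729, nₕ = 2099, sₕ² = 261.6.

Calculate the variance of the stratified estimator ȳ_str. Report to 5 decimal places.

0.12391

Var(ȳ_str) = Σₕ Wₕ²(1 − fₕ)sₕ²/nₕ with Wₕ = Nₕ/N, N = 20881.
Suburban: Wₕ = 0.16000192; term = 0.16000192²·(1 − 0.21610296)·1600/722 = 0.044472564.
Urban: Wₕ = 0.03883914; term = 0.03883914²·(1 − 0.16399507)·1000/133 = 0.0094819207.
Rural: Wₕ = 0.80115895; term = 0.80115895²·(1 − 0.12547074)·261.6/2099 = 0.069957941.
Sum = 0.12391243.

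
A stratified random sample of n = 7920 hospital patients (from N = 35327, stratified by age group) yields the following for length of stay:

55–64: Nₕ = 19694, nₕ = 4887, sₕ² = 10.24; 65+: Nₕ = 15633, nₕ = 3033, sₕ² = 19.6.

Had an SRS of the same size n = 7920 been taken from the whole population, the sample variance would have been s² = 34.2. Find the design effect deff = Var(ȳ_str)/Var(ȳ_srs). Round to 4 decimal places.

0.4506

Var(ȳ_str) = Σ Wₕ²(1−fₕ)sₕ²/nₕ with Wₕ = Nₕ/35327:
  55–64: (19694/35327)²·(1−4887/19694)·10.24/4887 = 4.8960417 × 10^-4
  65+: (15633/35327)²·(1−3033/15633)·19.6/3033 = 0.0010199597
  → Var(ȳ_str) = 0.0015095639.
Var(ȳ_srs) = (1 − 7920/35327)·34.2/7920 = 0.0033500838.
deff = 0.0015095639 / 0.0033500838 = 0.4506.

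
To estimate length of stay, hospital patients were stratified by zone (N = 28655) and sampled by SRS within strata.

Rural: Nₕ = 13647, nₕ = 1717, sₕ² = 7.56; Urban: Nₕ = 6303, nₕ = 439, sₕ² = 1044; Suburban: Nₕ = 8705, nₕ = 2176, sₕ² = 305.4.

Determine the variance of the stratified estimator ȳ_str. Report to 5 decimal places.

0.11764

Var(ȳ_str) = Σₕ Wₕ²(1 − fₕ)sₕ²/nₕ with Wₕ = Nₕ/N, N = 28655.
Rural: Wₕ = 0.47625196; term = 0.47625196²·(1 − 0.12581520)·7.56/1717 = 8.7302828 × 10^-4.
Urban: Wₕ = 0.21996161; term = 0.21996161²·(1 − 0.06964937)·1044/439 = 0.10704747.
Suburban: Wₕ = 0.30378642; term = 0.30378642²·(1 − 0.24997128)·305.4/2176 = 0.0097145964.
Sum = 0.11763509.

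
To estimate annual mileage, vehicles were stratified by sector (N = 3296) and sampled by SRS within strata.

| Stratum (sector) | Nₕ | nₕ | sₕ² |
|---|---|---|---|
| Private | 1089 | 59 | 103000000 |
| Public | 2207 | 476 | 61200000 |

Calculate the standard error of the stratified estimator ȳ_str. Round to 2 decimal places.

Var(ȳ_str) = Σₕ Wₕ²(1 − fₕ)sₕ²/nₕ with Wₕ = Nₕ/N, N = 3296.
Private: Wₕ = 0.33040049; term = 0.33040049²·(1 − 0.05417815)·103000000/59 = 180250.26.
Public: Wₕ = 0.66959951; term = 0.66959951²·(1 − 0.21567739)·61200000/476 = 45213.639.
Sum = 225463.9.
SE = √(225463.9) = 474.83.

474.83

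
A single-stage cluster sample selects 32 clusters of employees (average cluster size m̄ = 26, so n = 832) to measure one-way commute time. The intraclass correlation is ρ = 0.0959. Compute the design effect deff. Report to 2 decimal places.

deff = 1 + (26 − 1)·0.0959 = 1 + 2.3975 = 3.3975.

3.40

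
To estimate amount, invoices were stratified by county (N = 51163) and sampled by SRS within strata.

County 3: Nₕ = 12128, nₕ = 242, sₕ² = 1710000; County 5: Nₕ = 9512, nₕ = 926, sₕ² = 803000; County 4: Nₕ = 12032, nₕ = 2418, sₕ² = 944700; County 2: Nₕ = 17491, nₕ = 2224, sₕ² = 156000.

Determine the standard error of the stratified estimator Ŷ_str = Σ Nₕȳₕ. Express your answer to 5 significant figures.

Var(Ŷ_str) = Σₕ Nₕ²(1 − fₕ)sₕ²/nₕ.
County 3: 12128²·(1 − 242/12128)·1710000/242 = 1.0186047 × 10^12.
County 5: 9512²·(1 − 926/9512)·803000/926 = 7.0821853 × 10^10.
County 4: 12032²·(1 − 2418/12032)·944700/2418 = 4.5193873 × 10^10.
County 2: 17491²·(1 − 2224/17491)·156000/2224 = 1.8730879 × 10^10.
Sum = 1.1533513 × 10^12.
SE = √(1.1533513 × 10^12) = 1.0739 × 10^6.

1.0739 × 10^6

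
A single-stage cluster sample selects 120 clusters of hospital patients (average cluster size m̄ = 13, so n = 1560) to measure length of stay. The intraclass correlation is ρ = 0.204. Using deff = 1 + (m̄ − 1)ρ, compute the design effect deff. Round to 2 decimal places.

3.45

deff = 1 + (13 − 1)·0.204 = 1 + 2.448 = 3.448.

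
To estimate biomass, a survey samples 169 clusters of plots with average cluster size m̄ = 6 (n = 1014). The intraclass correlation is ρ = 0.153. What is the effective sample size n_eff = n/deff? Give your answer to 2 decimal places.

574.50

deff = 1 + (6 − 1)·0.153 = 1 + 0.765 = 1.765.
n_eff = 1014 / 1.765 = 574.50.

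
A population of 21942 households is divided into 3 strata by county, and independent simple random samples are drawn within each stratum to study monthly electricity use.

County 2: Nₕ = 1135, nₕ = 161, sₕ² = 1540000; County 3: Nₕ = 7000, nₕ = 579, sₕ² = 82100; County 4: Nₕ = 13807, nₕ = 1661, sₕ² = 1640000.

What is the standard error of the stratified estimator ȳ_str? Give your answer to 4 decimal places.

Var(ȳ_str) = Σₕ Wₕ²(1 − fₕ)sₕ²/nₕ with Wₕ = Nₕ/N, N = 21942.
County 2: Wₕ = 0.05172728; term = 0.05172728²·(1 − 0.14185022)·1540000/161 = 21.963282.
County 3: Wₕ = 0.31902288; term = 0.31902288²·(1 − 0.08271429)·82100/579 = 13.237711.
County 4: Wₕ = 0.62924984; term = 0.62924984²·(1 − 0.12030130)·1640000/1661 = 343.9176.
Sum = 379.11859.
SE = √(379.11859) = 19.4710.

19.4710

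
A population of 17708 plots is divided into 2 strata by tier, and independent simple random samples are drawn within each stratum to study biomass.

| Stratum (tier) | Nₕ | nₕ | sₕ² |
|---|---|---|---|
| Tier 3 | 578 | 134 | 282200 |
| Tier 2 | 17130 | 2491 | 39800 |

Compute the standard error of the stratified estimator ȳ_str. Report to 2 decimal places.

3.81

Var(ȳ_str) = Σₕ Wₕ²(1 − fₕ)sₕ²/nₕ with Wₕ = Nₕ/N, N = 17708.
Tier 3: Wₕ = 0.03264061; term = 0.03264061²·(1 − 0.23183391)·282200/134 = 1.7235504.
Tier 2: Wₕ = 0.96735939; term = 0.96735939²·(1 − 0.14541740)·39800/2491 = 12.7773.
Sum = 14.50085.
SE = √(14.50085) = 3.81.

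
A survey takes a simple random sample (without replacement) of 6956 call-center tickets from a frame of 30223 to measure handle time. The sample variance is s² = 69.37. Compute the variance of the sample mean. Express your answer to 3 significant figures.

0.00768

Under SRS without replacement, Var(ȳ) = (1 − f)·s²/n with f = n/N = 6956/30223 = 0.23015584.
Var(ȳ) = (1 − 0.23015584)·69.37/6956 = 0.76984416·0.0099726855 = 0.0076774136.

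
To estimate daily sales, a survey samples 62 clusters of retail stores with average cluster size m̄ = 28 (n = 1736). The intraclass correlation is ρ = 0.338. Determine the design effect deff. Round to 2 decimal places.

deff = 1 + (28 − 1)·0.338 = 1 + 9.126 = 10.126.

10.13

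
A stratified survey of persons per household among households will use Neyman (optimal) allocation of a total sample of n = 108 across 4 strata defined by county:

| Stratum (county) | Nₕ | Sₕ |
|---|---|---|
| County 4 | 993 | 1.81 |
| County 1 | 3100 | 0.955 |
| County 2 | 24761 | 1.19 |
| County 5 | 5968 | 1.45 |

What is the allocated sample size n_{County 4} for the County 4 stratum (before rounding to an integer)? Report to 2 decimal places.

4.53

Neyman allocation: nₕ = n·NₕSₕ / Σⱼ NⱼSⱼ.
Σ NⱼSⱼ = 993·1.81 + 3100·0.955 + 24761·1.19 + 5968·1.45 = 42877.02.
n_{County 4} = 108·993·1.81 / 42877.02 = 4.53.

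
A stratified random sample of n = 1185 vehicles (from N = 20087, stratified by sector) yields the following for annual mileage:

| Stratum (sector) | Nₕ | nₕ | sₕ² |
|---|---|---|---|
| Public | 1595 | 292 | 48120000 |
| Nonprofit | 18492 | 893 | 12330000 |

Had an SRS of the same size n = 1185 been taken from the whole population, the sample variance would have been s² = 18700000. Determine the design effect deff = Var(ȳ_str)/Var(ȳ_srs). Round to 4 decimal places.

0.8071

Var(ȳ_str) = Σ Wₕ²(1−fₕ)sₕ²/nₕ with Wₕ = Nₕ/20087:
  Public: (1595/20087)²·(1−292/1595)·48120000/292 = 848.82412
  Nonprofit: (18492/20087)²·(1−893/18492)·12330000/893 = 11136.618
  → Var(ȳ_str) = 11985.442.
Var(ȳ_srs) = (1 − 1185/20087)·18700000/1185 = 14849.64.
deff = 11985.442 / 14849.64 = 0.8071.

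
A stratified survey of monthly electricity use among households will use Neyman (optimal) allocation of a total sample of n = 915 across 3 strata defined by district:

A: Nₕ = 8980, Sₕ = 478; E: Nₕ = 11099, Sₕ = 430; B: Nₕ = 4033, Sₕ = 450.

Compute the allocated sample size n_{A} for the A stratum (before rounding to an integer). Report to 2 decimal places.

Neyman allocation: nₕ = n·NₕSₕ / Σⱼ NⱼSⱼ.
Σ NⱼSⱼ = 8980·478 + 11099·430 + 4033·450 = 1.087986 × 10^7.
n_{A} = 915·8980·478 / (1.087986 × 10^7) = 361.00.

361.00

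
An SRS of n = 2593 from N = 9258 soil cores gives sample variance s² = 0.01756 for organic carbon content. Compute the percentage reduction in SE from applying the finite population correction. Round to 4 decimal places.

f = n/N = 2593/9258 = 0.28008209.
SE_no-fpc = √(s²/n) = 0.0026023218; SE_fpc = √((1−f)s²/n) = 0.0022080174.
Ratio = √(1−f) = 0.84847976. Reduction = 100·(1 − 0.84847976) = 15.1520%.

15.1520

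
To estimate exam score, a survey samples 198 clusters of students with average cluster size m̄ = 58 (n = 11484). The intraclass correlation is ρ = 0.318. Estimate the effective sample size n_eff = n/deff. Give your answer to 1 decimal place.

deff = 1 + (58 − 1)·0.318 = 1 + 18.126 = 19.126.
n_eff = 11484 / 19.126 = 600.4.

600.4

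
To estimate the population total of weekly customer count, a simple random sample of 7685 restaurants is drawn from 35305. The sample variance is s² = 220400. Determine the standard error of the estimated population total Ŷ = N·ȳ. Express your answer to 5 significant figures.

167230

Var(Ŷ) = N²·Var(ȳ) = N²·(1 − n/N)·s²/n.
f = 7685/35305 = 0.21767455; Var(ȳ) = 0.78232545·220400/7685 = 22.436503.
Var(Ŷ) = 35305² · 22.436503 = 2.7965823 × 10^10.
SE(Ŷ) = √(2.7965823 × 10^10) = 167230.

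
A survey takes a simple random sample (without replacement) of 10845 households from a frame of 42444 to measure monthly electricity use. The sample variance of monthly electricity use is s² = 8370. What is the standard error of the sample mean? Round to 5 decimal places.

Under SRS without replacement, Var(ȳ) = (1 − f)·s²/n with f = n/N = 10845/42444 = 0.25551315.
Var(ȳ) = (1 − 0.25551315)·8370/10845 = 0.74448685·0.77178423 = 0.57458321.
SE(ȳ) = √(0.57458321) = 0.75801.

0.75801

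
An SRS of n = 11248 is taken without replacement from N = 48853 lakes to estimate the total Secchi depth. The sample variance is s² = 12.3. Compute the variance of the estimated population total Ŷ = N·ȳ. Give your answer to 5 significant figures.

Var(Ŷ) = N²·Var(ȳ) = N²·(1 − n/N)·s²/n.
f = 11248/48853 = 0.23024175; Var(ȳ) = 0.76975825·12.3/11248 = 8.41752 × 10^-4.
Var(Ŷ) = 48853² · (8.41752 × 10^-4) = 2.0089385 × 10^6.

2.0089 × 10^6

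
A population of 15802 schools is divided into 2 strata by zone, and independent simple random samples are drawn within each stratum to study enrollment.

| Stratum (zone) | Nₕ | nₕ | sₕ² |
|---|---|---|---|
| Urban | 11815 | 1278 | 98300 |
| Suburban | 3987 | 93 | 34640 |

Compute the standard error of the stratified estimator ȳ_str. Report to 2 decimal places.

Var(ȳ_str) = Σₕ Wₕ²(1 − fₕ)sₕ²/nₕ with Wₕ = Nₕ/N, N = 15802.
Urban: Wₕ = 0.74769017; term = 0.74769017²·(1 − 0.10816758)·98300/1278 = 38.348577.
Suburban: Wₕ = 0.25230983; term = 0.25230983²·(1 − 0.02332581)·34640/93 = 23.158637.
Sum = 61.507214.
SE = √(61.507214) = 7.84.

7.84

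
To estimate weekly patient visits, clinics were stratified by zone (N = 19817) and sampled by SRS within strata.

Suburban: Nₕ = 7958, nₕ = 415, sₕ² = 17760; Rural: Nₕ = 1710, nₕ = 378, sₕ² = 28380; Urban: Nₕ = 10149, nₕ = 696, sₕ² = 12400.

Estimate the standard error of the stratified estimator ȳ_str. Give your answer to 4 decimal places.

Var(ȳ_str) = Σₕ Wₕ²(1 − fₕ)sₕ²/nₕ with Wₕ = Nₕ/N, N = 19817.
Suburban: Wₕ = 0.40157441; term = 0.40157441²·(1 − 0.05214878)·17760/415 = 6.5413455.
Rural: Wₕ = 0.08628955; term = 0.08628955²·(1 − 0.22105263)·28380/378 = 0.43545683.
Urban: Wₕ = 0.51213604; term = 0.51213604²·(1 − 0.06857819)·12400/696 = 4.3524074.
Sum = 11.32921.
SE = √(11.32921) = 3.3659.

3.3659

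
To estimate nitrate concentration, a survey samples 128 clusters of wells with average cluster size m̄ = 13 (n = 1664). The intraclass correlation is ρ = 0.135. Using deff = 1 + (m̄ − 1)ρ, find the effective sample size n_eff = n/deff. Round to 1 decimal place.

635.1

deff = 1 + (13 − 1)·0.135 = 1 + 1.62 = 2.62.
n_eff = 1664 / 2.62 = 635.1.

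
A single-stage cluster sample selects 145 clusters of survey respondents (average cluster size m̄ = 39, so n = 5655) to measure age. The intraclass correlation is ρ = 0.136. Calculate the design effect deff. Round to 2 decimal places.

6.17

deff = 1 + (39 − 1)·0.136 = 1 + 5.168 = 6.168.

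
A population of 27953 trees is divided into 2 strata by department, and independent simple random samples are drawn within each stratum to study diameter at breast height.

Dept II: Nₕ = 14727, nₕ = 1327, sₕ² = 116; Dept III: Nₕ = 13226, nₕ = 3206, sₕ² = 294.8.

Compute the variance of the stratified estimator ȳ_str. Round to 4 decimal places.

Var(ȳ_str) = Σₕ Wₕ²(1 − fₕ)sₕ²/nₕ with Wₕ = Nₕ/N, N = 27953.
Dept II: Wₕ = 0.52684864; term = 0.52684864²·(1 − 0.09010661)·116/1327 = 0.02207747.
Dept III: Wₕ = 0.47315136; term = 0.47315136²·(1 − 0.24240133)·294.8/3206 = 0.015595645.
Sum = 0.037673115.

0.0377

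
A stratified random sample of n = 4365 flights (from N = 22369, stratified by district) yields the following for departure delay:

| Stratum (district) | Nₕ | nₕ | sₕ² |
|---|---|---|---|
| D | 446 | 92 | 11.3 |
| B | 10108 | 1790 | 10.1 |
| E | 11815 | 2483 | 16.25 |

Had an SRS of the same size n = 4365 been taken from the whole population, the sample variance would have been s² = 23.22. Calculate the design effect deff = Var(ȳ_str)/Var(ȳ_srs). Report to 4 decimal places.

Var(ȳ_str) = Σ Wₕ²(1−fₕ)sₕ²/nₕ with Wₕ = Nₕ/22369:
  D: (446/22369)²·(1−92/446)·11.3/92 = 3.8755701 × 10^-5
  B: (10108/22369)²·(1−1790/10108)·10.1/1790 = 9.4811137 × 10^-4
  E: (11815/22369)²·(1−2483/11815)·16.25/2483 = 0.0014420887
  → Var(ȳ_str) = 0.0024289558.
Var(ȳ_srs) = (1 − 4365/22369)·23.22/4365 = 0.0042815439.
deff = 0.0024289558 / 0.0042815439 = 0.5673.

0.5673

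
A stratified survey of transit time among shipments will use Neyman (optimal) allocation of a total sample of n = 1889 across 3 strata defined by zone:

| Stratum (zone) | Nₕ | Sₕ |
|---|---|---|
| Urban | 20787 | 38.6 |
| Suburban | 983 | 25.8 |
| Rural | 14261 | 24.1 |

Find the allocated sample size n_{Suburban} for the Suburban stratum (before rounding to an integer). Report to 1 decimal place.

Neyman allocation: nₕ = n·NₕSₕ / Σⱼ NⱼSⱼ.
Σ NⱼSⱼ = 20787·38.6 + 983·25.8 + 14261·24.1 = 1.1714297 × 10^6.
n_{Suburban} = 1889·983·25.8 / (1.1714297 × 10^6) = 40.9.

40.9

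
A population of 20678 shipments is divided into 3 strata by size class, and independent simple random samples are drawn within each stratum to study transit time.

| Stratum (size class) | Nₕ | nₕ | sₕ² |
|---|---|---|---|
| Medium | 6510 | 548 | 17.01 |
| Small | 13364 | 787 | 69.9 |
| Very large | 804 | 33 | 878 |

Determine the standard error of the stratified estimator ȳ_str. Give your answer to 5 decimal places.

Var(ȳ_str) = Σₕ Wₕ²(1 − fₕ)sₕ²/nₕ with Wₕ = Nₕ/N, N = 20678.
Medium: Wₕ = 0.31482735; term = 0.31482735²·(1 − 0.08417819)·17.01/548 = 0.002817602.
Small: Wₕ = 0.64629074; term = 0.64629074²·(1 − 0.05888955)·69.9/787 = 0.034913944.
Very large: Wₕ = 0.03888190; term = 0.03888190²·(1 − 0.04104478)·878/33 = 0.038572158.
Sum = 0.076303704.
SE = √(0.076303704) = 0.27623.

0.27623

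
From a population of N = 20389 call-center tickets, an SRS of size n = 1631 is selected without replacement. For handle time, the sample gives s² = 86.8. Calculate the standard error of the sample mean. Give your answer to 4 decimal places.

Under SRS without replacement, Var(ȳ) = (1 − f)·s²/n with f = n/N = 1631/20389 = 0.07999411.
Var(ȳ) = (1 − 0.07999411)·86.8/1631 = 0.92000589·0.053218884 = 0.048961687.
SE(ȳ) = √(0.048961687) = 0.2213.

0.2213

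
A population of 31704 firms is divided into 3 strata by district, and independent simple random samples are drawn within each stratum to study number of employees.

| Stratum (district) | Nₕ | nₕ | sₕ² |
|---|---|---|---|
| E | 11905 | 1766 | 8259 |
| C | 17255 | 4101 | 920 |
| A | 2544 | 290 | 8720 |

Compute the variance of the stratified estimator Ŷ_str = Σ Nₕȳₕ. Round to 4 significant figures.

Var(Ŷ_str) = Σₕ Nₕ²(1 − fₕ)sₕ²/nₕ.
E: 11905²·(1 − 1766/11905)·8259/1766 = 5.6449655 × 10^8.
C: 17255²·(1 − 4101/17255)·920/4101 = 5.0917944 × 10^7.
A: 2544²·(1 − 290/2544)·8720/290 = 1.7242074 × 10^8.
Sum = 7.8783523 × 10^8.

7.878 × 10^8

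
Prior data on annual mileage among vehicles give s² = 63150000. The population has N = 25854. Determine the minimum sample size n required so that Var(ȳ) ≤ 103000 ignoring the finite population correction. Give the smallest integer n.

614

Without fpc, n₀ = s²/D = 63150000/103000 = 613.1068.
Rounding up, n = 614.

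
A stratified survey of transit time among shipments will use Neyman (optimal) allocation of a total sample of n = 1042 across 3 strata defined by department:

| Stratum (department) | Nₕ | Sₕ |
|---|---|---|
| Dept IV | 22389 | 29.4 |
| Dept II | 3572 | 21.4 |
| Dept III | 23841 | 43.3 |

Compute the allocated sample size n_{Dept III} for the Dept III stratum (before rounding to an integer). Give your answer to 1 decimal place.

608.8

Neyman allocation: nₕ = n·NₕSₕ / Σⱼ NⱼSⱼ.
Σ NⱼSⱼ = 22389·29.4 + 3572·21.4 + 23841·43.3 = 1.7669927 × 10^6.
n_{Dept III} = 1042·23841·43.3 / (1.7669927 × 10^6) = 608.8.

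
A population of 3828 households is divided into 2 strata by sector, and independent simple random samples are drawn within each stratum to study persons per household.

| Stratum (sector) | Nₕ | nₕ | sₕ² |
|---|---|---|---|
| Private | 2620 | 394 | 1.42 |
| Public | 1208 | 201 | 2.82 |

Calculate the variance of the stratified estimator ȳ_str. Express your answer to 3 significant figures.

0.00260

Var(ȳ_str) = Σₕ Wₕ²(1 − fₕ)sₕ²/nₕ with Wₕ = Nₕ/N, N = 3828.
Private: Wₕ = 0.68443051; term = 0.68443051²·(1 − 0.15038168)·1.42/394 = 0.0014344147.
Public: Wₕ = 0.31556949; term = 0.31556949²·(1 − 0.16639073)·2.82/201 = 0.0011646773.
Sum = 0.002599092.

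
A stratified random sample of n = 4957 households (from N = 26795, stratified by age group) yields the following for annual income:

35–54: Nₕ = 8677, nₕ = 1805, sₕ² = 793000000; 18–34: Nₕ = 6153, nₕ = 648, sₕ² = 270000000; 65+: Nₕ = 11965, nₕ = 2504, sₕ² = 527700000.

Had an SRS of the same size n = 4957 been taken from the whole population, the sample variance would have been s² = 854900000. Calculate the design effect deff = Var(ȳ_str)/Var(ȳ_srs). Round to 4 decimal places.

0.6358

Var(ȳ_str) = Σ Wₕ²(1−fₕ)sₕ²/nₕ with Wₕ = Nₕ/26795:
  35–54: (8677/26795)²·(1−1805/8677)·793000000/1805 = 36487.256
  18–34: (6153/26795)²·(1−648/6153)·270000000/648 = 19657.373
  65+: (11965/26795)²·(1−2504/11965)·527700000/2504 = 33227.295
  → Var(ȳ_str) = 89371.924.
Var(ȳ_srs) = (1 − 4957/26795)·854900000/4957 = 140557.98.
deff = 89371.924 / 140557.98 = 0.6358.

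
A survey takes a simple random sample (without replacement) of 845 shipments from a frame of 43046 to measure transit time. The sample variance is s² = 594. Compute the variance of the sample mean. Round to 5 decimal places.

Under SRS without replacement, Var(ȳ) = (1 − f)·s²/n with f = n/N = 845/43046 = 0.01963016.
Var(ȳ) = (1 − 0.01963016)·594/845 = 0.98036984·0.70295858 = 0.68915939.

0.68916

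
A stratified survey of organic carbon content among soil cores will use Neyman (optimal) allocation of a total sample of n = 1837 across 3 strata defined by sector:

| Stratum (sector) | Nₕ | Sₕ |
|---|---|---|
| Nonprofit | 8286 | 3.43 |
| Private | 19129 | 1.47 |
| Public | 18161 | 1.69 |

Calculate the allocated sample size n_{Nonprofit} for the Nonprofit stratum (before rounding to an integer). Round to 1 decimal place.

598.5

Neyman allocation: nₕ = n·NₕSₕ / Σⱼ NⱼSⱼ.
Σ NⱼSⱼ = 8286·3.43 + 19129·1.47 + 18161·1.69 = 87232.7.
n_{Nonprofit} = 1837·8286·3.43 / 87232.7 = 598.5.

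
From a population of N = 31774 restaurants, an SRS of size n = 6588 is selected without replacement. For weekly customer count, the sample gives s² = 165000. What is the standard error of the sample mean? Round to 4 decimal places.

4.4556

Under SRS without replacement, Var(ȳ) = (1 − f)·s²/n with f = n/N = 6588/31774 = 0.20733933.
Var(ȳ) = (1 − 0.20733933)·165000/6588 = 0.79266067·25.045537 = 19.852612.
SE(ȳ) = √(19.852612) = 4.4556.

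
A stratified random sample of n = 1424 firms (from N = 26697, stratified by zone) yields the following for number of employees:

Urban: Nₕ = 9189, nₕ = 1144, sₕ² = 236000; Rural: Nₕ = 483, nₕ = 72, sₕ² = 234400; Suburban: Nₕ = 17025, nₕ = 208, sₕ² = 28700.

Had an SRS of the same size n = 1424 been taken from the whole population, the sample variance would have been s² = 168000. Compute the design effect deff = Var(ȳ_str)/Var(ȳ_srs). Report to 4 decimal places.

Var(ȳ_str) = Σ Wₕ²(1−fₕ)sₕ²/nₕ with Wₕ = Nₕ/26697:
  Urban: (9189/26697)²·(1−1144/9189)·236000/1144 = 21.397122
  Rural: (483/26697)²·(1−72/483)·234400/72 = 0.90675329
  Suburban: (17025/26697)²·(1−208/17025)·28700/208 = 55.42801
  → Var(ȳ_str) = 77.731885.
Var(ȳ_srs) = (1 − 1424/26697)·168000/1424 = 111.68469.
deff = 77.731885 / 111.68469 = 0.6960.

0.6960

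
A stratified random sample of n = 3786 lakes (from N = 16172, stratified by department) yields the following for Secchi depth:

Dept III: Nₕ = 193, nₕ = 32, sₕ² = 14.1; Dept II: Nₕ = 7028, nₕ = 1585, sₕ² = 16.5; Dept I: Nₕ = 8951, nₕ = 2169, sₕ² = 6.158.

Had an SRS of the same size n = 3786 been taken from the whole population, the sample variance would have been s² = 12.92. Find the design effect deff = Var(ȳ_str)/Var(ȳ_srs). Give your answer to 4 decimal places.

Var(ȳ_str) = Σ Wₕ²(1−fₕ)sₕ²/nₕ with Wₕ = Nₕ/16172:
  Dept III: (193/16172)²·(1−32/193)·14.1/32 = 5.2350985 × 10^-5
  Dept II: (7028/16172)²·(1−1585/7028)·16.5/1585 = 0.0015226402
  Dept I: (8951/16172)²·(1−2169/8951)·6.158/2169 = 6.5899483 × 10^-4
  → Var(ȳ_str) = 0.002233986.
Var(ȳ_srs) = (1 − 3786/16172)·12.92/3786 = 0.0026136609.
deff = 0.002233986 / 0.0026136609 = 0.8547.

0.8547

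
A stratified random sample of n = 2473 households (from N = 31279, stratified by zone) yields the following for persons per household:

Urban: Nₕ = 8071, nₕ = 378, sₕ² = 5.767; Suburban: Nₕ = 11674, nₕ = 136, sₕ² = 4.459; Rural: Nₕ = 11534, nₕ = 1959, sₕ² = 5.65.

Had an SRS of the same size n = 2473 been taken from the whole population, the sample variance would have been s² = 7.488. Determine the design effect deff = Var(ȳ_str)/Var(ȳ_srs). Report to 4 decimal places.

Var(ȳ_str) = Σ Wₕ²(1−fₕ)sₕ²/nₕ with Wₕ = Nₕ/31279:
  Urban: (8071/31279)²·(1−378/8071)·5.767/378 = 9.6822326 × 10^-4
  Suburban: (11674/31279)²·(1−136/11674)·4.459/136 = 0.0045138078
  Rural: (11534/31279)²·(1−1959/11534)·5.65/1959 = 3.2555699 × 10^-4
  → Var(ȳ_str) = 0.0058075881.
Var(ȳ_srs) = (1 − 2473/31279)·7.488/2473 = 0.0027885075.
deff = 0.0058075881 / 0.0027885075 = 2.0827.

2.0827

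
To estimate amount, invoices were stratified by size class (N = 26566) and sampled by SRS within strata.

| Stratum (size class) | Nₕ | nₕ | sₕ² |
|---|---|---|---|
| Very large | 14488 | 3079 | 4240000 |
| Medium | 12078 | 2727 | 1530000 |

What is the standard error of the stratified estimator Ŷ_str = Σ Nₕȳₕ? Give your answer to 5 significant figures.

Var(Ŷ_str) = Σₕ Nₕ²(1 − fₕ)sₕ²/nₕ.
Very large: 14488²·(1 − 3079/14488)·4240000/3079 = 2.2762093 × 10^11.
Medium: 12078²·(1 − 2727/12078)·1530000/2727 = 6.336645 × 10^10.
Sum = 2.9098738 × 10^11.
SE = √(2.9098738 × 10^11) = 539430.

539430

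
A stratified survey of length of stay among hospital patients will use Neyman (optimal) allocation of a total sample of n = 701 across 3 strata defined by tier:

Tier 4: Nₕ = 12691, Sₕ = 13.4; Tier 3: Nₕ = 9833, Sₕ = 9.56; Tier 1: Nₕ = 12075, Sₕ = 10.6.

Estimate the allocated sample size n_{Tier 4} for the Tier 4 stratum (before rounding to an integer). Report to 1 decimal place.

304.1

Neyman allocation: nₕ = n·NₕSₕ / Σⱼ NⱼSⱼ.
Σ NⱼSⱼ = 12691·13.4 + 9833·9.56 + 12075·10.6 = 392057.88.
n_{Tier 4} = 701·12691·13.4 / 392057.88 = 304.1.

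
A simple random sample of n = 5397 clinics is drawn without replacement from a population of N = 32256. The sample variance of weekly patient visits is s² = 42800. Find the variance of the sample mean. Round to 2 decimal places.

Under SRS without replacement, Var(ȳ) = (1 − f)·s²/n with f = n/N = 5397/32256 = 0.16731771.
Var(ȳ) = (1 − 0.16731771)·42800/5397 = 0.83268229·7.9303317 = 6.6034467.

6.60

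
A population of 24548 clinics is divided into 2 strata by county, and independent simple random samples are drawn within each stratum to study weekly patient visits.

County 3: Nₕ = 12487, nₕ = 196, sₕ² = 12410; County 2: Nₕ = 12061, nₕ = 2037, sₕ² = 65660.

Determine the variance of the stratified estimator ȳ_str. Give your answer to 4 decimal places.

22.5931

Var(ȳ_str) = Σₕ Wₕ²(1 − fₕ)sₕ²/nₕ with Wₕ = Nₕ/N, N = 24548.
County 3: Wₕ = 0.50867688; term = 0.50867688²·(1 − 0.01569632)·12410/196 = 16.12608.
County 2: Wₕ = 0.49132312; term = 0.49132312²·(1 − 0.16889147)·65660/2037 = 6.4669871.
Sum = 22.593067.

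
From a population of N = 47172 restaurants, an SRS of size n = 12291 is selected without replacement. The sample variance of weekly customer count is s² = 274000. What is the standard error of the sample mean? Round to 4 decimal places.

4.0601

Under SRS without replacement, Var(ȳ) = (1 − f)·s²/n with f = n/N = 12291/47172 = 0.26055711.
Var(ȳ) = (1 − 0.26055711)·274000/12291 = 0.73944289·22.292735 = 16.484204.
SE(ȳ) = √(16.484204) = 4.0601.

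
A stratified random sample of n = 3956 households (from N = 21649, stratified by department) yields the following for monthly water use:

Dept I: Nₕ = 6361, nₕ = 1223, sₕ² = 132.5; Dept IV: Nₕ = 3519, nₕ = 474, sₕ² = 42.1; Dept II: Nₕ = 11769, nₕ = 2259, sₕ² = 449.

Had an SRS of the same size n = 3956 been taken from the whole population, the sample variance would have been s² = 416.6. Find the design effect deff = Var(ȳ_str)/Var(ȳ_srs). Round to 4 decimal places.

Var(ȳ_str) = Σ Wₕ²(1−fₕ)sₕ²/nₕ with Wₕ = Nₕ/21649:
  Dept I: (6361/21649)²·(1−1223/6361)·132.5/1223 = 0.0075549786
  Dept IV: (3519/21649)²·(1−474/3519)·42.1/474 = 0.002030648
  Dept II: (11769/21649)²·(1−2259/11769)·449/2259 = 0.047465112
  → Var(ȳ_str) = 0.057050739.
Var(ȳ_srs) = (1 − 3956/21649)·416.6/3956 = 0.086065009.
deff = 0.057050739 / 0.086065009 = 0.6629.

0.6629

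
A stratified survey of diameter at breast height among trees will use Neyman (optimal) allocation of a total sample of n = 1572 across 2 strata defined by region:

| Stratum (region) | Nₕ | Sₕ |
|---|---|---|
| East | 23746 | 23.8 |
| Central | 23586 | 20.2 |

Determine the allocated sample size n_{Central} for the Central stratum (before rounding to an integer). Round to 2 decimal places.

719.05

Neyman allocation: nₕ = n·NₕSₕ / Σⱼ NⱼSⱼ.
Σ NⱼSⱼ = 23746·23.8 + 23586·20.2 = 1.041592 × 10^6.
n_{Central} = 1572·23586·20.2 / (1.041592 × 10^6) = 719.05.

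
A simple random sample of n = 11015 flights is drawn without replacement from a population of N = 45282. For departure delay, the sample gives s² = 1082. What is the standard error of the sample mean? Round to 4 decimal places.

Under SRS without replacement, Var(ȳ) = (1 − f)·s²/n with f = n/N = 11015/45282 = 0.24325339.
Var(ȳ) = (1 − 0.24325339)·1082/11015 = 0.75674661·0.098229687 = 0.074334982.
SE(ȳ) = √(0.074334982) = 0.2726.

0.2726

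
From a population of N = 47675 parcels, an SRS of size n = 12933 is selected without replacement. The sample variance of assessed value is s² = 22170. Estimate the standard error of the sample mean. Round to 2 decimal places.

1.12

Under SRS without replacement, Var(ȳ) = (1 − f)·s²/n with f = n/N = 12933/47675 = 0.27127425.
Var(ȳ) = (1 − 0.27127425)·22170/12933 = 0.72872575·1.7142194 = 1.2491958.
SE(ȳ) = √(1.2491958) = 1.12.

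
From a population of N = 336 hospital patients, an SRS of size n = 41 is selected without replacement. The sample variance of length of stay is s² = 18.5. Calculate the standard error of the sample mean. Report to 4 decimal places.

0.6294

Under SRS without replacement, Var(ȳ) = (1 − f)·s²/n with f = n/N = 41/336 = 0.12202381.
Var(ȳ) = (1 − 0.12202381)·18.5/41 = 0.87797619·0.45121951 = 0.39615999.
SE(ȳ) = √(0.39615999) = 0.6294.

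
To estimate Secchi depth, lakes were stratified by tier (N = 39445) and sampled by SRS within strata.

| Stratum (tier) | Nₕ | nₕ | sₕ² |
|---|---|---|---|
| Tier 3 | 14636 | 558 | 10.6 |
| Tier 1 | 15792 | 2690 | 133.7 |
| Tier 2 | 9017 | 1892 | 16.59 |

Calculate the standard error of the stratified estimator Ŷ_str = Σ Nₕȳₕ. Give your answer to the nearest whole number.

3842

Var(Ŷ_str) = Σₕ Nₕ²(1 − fₕ)sₕ²/nₕ.
Tier 3: 14636²·(1 − 558/14636)·10.6/558 = 3.914128 × 10^6.
Tier 1: 15792²·(1 − 2690/15792)·133.7/2690 = 1.0283806 × 10^7.
Tier 2: 9017²·(1 − 1892/9017)·16.59/1892 = 563342.08.
Sum = 1.4761276 × 10^7.
SE = √(1.4761276 × 10^7) = 3842.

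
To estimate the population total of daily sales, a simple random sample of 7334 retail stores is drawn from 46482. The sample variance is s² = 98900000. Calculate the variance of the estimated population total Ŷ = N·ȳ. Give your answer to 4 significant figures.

2.454 × 10^13

Var(Ŷ) = N²·Var(ȳ) = N²·(1 − n/N)·s²/n.
f = 7334/46482 = 0.15778151; Var(ȳ) = 0.84221849·98900000/7334 = 11357.432.
Var(Ŷ) = 46482² · 11357.432 = 2.4538599 × 10^13.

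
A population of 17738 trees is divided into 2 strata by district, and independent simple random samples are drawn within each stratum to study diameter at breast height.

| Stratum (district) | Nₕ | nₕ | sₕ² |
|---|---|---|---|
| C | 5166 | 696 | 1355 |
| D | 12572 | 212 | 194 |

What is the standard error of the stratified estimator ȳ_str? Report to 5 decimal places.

Var(ȳ_str) = Σₕ Wₕ²(1 − fₕ)sₕ²/nₕ with Wₕ = Nₕ/N, N = 17738.
C: Wₕ = 0.29123915; term = 0.29123915²·(1 − 0.13472706)·1355/696 = 0.1428837.
D: Wₕ = 0.70876085; term = 0.70876085²·(1 − 0.01686287)·194/212 = 0.45193857.
Sum = 0.59482227.
SE = √(0.59482227) = 0.77125.

0.77125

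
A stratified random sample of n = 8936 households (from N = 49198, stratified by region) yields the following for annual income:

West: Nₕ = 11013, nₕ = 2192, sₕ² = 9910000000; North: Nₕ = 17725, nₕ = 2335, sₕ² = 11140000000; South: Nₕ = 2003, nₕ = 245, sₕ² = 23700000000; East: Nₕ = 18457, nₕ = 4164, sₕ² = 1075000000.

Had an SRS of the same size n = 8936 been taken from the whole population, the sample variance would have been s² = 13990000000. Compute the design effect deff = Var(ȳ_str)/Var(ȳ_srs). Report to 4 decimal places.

Var(ȳ_str) = Σ Wₕ²(1−fₕ)sₕ²/nₕ with Wₕ = Nₕ/49198:
  West: (11013/49198)²·(1−2192/11013)·9910000000/2192 = 181451.96
  North: (17725/49198)²·(1−2335/17725)·11140000000/2335 = 537685.44
  South: (2003/49198)²·(1−245/2003)·23700000000/245 = 140730.16
  East: (18457/49198)²·(1−4164/18457)·1075000000/4164 = 28137.62
  → Var(ȳ_str) = 888005.18.
Var(ȳ_srs) = (1 − 8936/49198)·13990000000/8936 = 1.2812163 × 10^6.
deff = 888005.18 / (1.2812163 × 10^6) = 0.6931.

0.6931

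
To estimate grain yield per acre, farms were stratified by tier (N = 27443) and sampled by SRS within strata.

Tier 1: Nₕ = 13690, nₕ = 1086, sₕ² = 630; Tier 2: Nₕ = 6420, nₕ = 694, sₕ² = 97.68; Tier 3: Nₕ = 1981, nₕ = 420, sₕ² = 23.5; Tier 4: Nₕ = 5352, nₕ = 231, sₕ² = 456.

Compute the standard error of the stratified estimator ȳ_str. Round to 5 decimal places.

0.46027

Var(ȳ_str) = Σₕ Wₕ²(1 − fₕ)sₕ²/nₕ with Wₕ = Nₕ/N, N = 27443.
Tier 1: Wₕ = 0.49885217; term = 0.49885217²·(1 − 0.07932798)·630/1086 = 0.13291053.
Tier 2: Wₕ = 0.23393944; term = 0.23393944²·(1 − 0.10809969)·97.68/694 = 0.0068702.
Tier 3: Wₕ = 0.07218599; term = 0.07218599²·(1 − 0.21201413)·23.5/420 = 2.2974326 × 10^-4.
Tier 4: Wₕ = 0.19502241; term = 0.19502241²·(1 − 0.04316143)·456/231 = 0.071839049.
Sum = 0.21184952.
SE = √(0.21184952) = 0.46027.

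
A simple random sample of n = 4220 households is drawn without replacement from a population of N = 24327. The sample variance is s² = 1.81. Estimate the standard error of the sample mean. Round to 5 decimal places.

Under SRS without replacement, Var(ȳ) = (1 − f)·s²/n with f = n/N = 4220/24327 = 0.17346981.
Var(ȳ) = (1 − 0.17346981)·1.81/4220 = 0.82653019·4.2890995 × 10^-4 = 3.5450703 × 10^-4.
SE(ȳ) = √(3.5450703 × 10^-4) = 0.01883.

0.01883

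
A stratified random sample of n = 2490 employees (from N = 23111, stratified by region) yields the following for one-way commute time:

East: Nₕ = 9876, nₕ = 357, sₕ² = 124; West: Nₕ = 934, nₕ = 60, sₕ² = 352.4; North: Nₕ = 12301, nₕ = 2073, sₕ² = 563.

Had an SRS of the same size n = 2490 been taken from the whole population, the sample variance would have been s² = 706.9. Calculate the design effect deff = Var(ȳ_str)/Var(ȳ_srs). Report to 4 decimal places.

Var(ȳ_str) = Σ Wₕ²(1−fₕ)sₕ²/nₕ with Wₕ = Nₕ/23111:
  East: (9876/23111)²·(1−357/9876)·124/357 = 0.061134787
  West: (934/23111)²·(1−60/934)·352.4/60 = 0.0089764679
  North: (12301/23111)²·(1−2073/12301)·563/2073 = 0.063973889
  → Var(ȳ_str) = 0.13408514.
Var(ȳ_srs) = (1 − 2490/23111)·706.9/2490 = 0.25330842.
deff = 0.13408514 / 0.25330842 = 0.5293.

0.5293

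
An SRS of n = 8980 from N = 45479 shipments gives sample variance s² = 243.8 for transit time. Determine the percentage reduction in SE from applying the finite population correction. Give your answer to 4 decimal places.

f = n/N = 8980/45479 = 0.19745377.
SE_no-fpc = √(s²/n) = 0.16477021; SE_fpc = √((1−f)s²/n) = 0.1476093.
Ratio = √(1−f) = 0.89584945. Reduction = 100·(1 − 0.89584945) = 10.4151%.

10.4151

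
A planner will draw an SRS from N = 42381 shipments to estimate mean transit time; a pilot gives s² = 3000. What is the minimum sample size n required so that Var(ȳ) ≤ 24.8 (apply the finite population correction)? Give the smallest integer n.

Without fpc, n₀ = s²/D = 3000/24.8 = 120.9677.
With fpc, (1 − n/N)·s²/n ≤ D requires n ≥ n₀/(1 + n₀/N) = 120.9677/(1 + 120.9677/42381) = 120.6234.
Rounding up, n = 121.

121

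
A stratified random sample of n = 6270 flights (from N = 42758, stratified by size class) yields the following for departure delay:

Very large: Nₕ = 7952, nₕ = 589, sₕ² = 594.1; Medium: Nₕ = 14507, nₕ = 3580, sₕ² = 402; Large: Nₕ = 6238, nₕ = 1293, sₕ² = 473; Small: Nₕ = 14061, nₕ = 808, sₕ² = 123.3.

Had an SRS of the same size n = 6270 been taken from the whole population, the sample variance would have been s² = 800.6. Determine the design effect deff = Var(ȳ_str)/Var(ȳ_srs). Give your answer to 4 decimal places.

Var(ȳ_str) = Σ Wₕ²(1−fₕ)sₕ²/nₕ with Wₕ = Nₕ/42758:
  Very large: (7952/42758)²·(1−589/7952)·594.1/589 = 0.032302837
  Medium: (14507/42758)²·(1−3580/14507)·402/3580 = 0.0097361401
  Large: (6238/42758)²·(1−1293/6238)·473/1293 = 0.0061721933
  Small: (14061/42758)²·(1−808/14061)·123.3/808 = 0.015554188
  → Var(ȳ_str) = 0.063765358.
Var(ȳ_srs) = (1 − 6270/42758)·800.6/6270 = 0.10896342.
deff = 0.063765358 / 0.10896342 = 0.5852.

0.5852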